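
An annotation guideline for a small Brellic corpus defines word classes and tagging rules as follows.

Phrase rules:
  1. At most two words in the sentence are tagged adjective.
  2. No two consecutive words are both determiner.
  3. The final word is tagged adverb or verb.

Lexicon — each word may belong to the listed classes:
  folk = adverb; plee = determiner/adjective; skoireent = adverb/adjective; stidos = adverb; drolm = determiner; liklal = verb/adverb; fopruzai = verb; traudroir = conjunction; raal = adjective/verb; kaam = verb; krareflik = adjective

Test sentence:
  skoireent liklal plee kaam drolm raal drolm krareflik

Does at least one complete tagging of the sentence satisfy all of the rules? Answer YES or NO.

Candidates per position — 1:skoireent {adverb,adjective}; 2:liklal {verb,adverb}; 3:plee {determiner,adjective}; 4:kaam {verb}; 5:drolm {determiner}; 6:raal {adjective,verb}; 7:drolm {determiner}; 8:krareflik {adjective}.
Rule 3 cannot be satisfied by any choice of tags from the lexicon.
So there is no consistent tagging.

NO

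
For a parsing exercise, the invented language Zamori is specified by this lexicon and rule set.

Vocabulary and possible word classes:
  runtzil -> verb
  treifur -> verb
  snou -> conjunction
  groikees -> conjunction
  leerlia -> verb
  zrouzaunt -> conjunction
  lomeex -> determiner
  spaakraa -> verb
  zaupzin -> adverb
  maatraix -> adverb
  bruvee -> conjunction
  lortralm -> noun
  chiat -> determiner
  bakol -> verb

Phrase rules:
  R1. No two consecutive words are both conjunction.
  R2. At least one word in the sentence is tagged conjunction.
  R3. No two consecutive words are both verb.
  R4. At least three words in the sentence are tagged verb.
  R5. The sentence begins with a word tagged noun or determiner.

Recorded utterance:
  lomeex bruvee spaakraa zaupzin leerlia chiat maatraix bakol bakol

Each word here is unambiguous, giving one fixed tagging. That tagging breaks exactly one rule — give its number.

Fixed tagging: determiner conjunction verb adverb verb determiner adverb verb verb.
Rule check: R1 ok, R2 ok, R3 fails, R4 ok, R5 ok.
Only rule 3 fails.

3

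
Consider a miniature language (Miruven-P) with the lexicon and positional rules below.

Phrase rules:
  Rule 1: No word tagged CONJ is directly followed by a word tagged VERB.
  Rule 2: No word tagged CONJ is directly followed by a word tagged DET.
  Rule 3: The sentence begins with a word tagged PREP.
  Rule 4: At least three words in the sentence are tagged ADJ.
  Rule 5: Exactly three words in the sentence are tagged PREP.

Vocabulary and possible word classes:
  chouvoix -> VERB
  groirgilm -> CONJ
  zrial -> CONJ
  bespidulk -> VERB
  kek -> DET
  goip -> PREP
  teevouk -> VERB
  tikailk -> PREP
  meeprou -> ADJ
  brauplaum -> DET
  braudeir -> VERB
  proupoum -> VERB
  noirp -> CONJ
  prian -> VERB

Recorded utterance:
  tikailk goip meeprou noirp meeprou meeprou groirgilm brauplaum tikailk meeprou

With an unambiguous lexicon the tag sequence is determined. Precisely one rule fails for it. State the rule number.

Fixed tagging: PREP PREP ADJ CONJ ADJ ADJ CONJ DET PREP ADJ.
Applying the rules: R1 pass, R2 fail, R3 pass, R4 pass, R5 pass.
Only rule 2 fails.

2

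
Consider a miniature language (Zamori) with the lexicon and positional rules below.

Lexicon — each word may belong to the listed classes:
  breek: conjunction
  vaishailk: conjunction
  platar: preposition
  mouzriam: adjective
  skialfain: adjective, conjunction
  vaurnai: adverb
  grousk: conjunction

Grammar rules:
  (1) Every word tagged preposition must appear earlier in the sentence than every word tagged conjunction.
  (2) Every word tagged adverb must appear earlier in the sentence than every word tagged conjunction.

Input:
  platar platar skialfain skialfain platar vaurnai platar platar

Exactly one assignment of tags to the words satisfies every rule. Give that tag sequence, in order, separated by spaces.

Candidates per position — 1:platar {preposition}; 2:platar {preposition}; 3:skialfain {adjective,conjunction}; 4:skialfain {adjective,conjunction}; 5:platar {preposition}; 6:vaurnai {adverb}; 7:platar {preposition}; 8:platar {preposition}.
If word 3 were conjunction, no tagging could satisfy rule 1; so word 3 is adjective.
If word 4 were conjunction, no tagging could satisfy rule 1; so word 4 is adjective.
So the tagging must be: preposition preposition adjective adjective preposition adverb preposition preposition.
Verifying each rule — rule 1 holds; rule 2 holds.

preposition preposition adjective adjective preposition adverb preposition preposition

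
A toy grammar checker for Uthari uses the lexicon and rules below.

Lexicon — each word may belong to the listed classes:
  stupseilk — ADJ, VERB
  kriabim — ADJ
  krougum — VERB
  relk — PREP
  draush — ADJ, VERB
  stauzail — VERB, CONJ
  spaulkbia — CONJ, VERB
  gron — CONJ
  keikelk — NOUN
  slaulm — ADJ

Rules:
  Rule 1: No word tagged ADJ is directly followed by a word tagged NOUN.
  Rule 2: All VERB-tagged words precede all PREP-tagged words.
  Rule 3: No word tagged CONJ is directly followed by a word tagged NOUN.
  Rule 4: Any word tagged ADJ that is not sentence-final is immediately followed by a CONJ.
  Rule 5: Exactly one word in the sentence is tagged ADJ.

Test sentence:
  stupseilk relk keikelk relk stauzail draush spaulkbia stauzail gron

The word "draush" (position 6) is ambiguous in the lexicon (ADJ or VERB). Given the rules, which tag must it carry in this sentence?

ADJ

Candidates per position — 1:stupseilk {ADJ,VERB}; 2:relk {PREP}; 3:keikelk {NOUN}; 4:relk {PREP}; 5:stauzail {VERB,CONJ}; 6:draush {ADJ,VERB}; 7:spaulkbia {CONJ,VERB}; 8:stauzail {VERB,CONJ}; 9:gron {CONJ}.
Position 1: ADJ is ruled out by rule 4; that leaves VERB.
Position 5: VERB is ruled out by rule 2; that leaves CONJ.
Position 6: VERB is ruled out by rule 2; that leaves ADJ.
Position 7: VERB is ruled out by rule 2; that leaves CONJ.
Position 8: VERB is ruled out by rule 2; that leaves CONJ.
So the tagging must be: VERB PREP NOUN PREP CONJ ADJ CONJ CONJ CONJ.
Verifying each rule — rule 1 ok; rule 2 ok; rule 3 ok; rule 4 ok; rule 5 ok.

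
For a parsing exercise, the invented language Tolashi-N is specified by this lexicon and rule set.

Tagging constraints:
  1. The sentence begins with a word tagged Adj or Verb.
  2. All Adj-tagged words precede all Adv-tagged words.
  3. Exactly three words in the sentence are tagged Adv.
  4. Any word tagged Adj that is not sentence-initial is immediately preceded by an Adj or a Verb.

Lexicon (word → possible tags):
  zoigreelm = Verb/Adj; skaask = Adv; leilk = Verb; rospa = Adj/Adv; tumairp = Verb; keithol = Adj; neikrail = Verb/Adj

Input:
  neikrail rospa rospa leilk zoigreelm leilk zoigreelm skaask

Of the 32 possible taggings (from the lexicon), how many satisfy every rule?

2

Candidates per position — 1:neikrail {Verb,Adj}; 2:rospa {Adj,Adv}; 3:rospa {Adj,Adv}; 4:leilk {Verb}; 5:zoigreelm {Verb,Adj}; 6:leilk {Verb}; 7:zoigreelm {Verb,Adj}; 8:skaask {Adv}.
There are 32 candidate sequences in total.
The sequences that satisfy every rule: Verb Adv Adv Verb Verb Verb Verb Adv; Adj Adv Adv Verb Verb Verb Verb Adv.
Count = 2.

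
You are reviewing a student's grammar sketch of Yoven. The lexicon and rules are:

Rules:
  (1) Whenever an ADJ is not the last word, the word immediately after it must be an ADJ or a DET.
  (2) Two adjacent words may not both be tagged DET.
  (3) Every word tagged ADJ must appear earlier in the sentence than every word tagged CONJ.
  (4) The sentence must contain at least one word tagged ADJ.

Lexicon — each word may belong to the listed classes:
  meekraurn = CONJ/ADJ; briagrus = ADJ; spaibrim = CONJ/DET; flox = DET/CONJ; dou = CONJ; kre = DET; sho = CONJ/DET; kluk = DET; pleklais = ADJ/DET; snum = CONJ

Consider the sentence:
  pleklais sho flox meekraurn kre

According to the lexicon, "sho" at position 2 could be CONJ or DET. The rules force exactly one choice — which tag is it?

DET

Candidates per position — 1:pleklais {ADJ,DET}; 2:sho {CONJ,DET}; 3:flox {DET,CONJ}; 4:meekraurn {CONJ,ADJ}; 5:kre {DET}.
Position 2: the remaining choice is settled jointly with positions 1, 3, 4 — only DET at position 2 is part of a tagging that satisfies every rule.
So the tagging must be: ADJ DET CONJ CONJ DET.
Verifying each rule — rule 1 holds; rule 2 holds; rule 3 holds; rule 4 holds.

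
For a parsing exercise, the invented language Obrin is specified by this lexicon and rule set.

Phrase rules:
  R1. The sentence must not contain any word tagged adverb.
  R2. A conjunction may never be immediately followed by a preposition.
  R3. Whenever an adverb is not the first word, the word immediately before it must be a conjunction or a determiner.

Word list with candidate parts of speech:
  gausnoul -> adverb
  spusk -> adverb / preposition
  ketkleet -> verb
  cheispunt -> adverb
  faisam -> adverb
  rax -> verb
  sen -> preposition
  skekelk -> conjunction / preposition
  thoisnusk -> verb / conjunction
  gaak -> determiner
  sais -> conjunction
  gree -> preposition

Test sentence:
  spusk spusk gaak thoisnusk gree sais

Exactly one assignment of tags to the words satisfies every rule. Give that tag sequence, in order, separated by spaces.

preposition preposition determiner verb preposition conjunction

Candidates per position — 1:spusk {adverb,preposition}; 2:spusk {adverb,preposition}; 3:gaak {determiner}; 4:thoisnusk {verb,conjunction}; 5:gree {preposition}; 6:sais {conjunction}.
If word 1 were adverb, no tagging could satisfy rule 1; so word 1 is preposition.
If word 2 were adverb, no tagging could satisfy rule 1; so word 2 is preposition.
If word 4 were conjunction, no tagging could satisfy rule 2; so word 4 is verb.
The only consistent sequence is: preposition preposition determiner verb preposition conjunction.
Checking: rule 1 satisfied; rule 2 satisfied; rule 3 satisfied.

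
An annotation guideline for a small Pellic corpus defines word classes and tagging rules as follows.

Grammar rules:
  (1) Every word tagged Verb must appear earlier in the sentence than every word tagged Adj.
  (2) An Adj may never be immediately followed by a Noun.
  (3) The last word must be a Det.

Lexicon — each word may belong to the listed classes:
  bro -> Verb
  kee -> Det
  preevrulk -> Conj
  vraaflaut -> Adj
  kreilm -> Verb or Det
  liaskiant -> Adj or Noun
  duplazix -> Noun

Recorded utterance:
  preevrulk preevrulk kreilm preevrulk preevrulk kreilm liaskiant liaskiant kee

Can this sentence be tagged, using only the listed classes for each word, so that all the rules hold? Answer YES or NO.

Candidates per position — 1:preevrulk {Conj}; 2:preevrulk {Conj}; 3:kreilm {Verb,Det}; 4:preevrulk {Conj}; 5:preevrulk {Conj}; 6:kreilm {Verb,Det}; 7:liaskiant {Adj,Noun}; 8:liaskiant {Adj,Noun}; 9:kee {Det}.
One satisfying assignment: Conj Conj Verb Conj Conj Det Adj Adj Det.
Rule-by-rule: rule 1 satisfied; rule 2 satisfied; rule 3 satisfied.

YES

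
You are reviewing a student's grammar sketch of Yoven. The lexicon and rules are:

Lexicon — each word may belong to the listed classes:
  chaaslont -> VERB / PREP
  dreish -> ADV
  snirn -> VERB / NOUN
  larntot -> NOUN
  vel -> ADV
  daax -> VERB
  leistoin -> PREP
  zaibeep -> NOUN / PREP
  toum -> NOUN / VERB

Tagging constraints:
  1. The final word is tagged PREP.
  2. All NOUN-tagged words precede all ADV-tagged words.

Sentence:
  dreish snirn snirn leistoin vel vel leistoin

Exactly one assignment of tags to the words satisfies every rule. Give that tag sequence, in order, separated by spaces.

ADV VERB VERB PREP ADV ADV PREP

Candidates per position — 1:dreish {ADV}; 2:snirn {VERB,NOUN}; 3:snirn {VERB,NOUN}; 4:leistoin {PREP}; 5:vel {ADV}; 6:vel {ADV}; 7:leistoin {PREP}.
If word 2 were NOUN, no tagging could satisfy rule 2; so word 2 is VERB.
If word 3 were NOUN, no tagging could satisfy rule 2; so word 3 is VERB.
So the tagging must be: ADV VERB VERB PREP ADV ADV PREP.
Checking: rule 1 ok; rule 2 ok.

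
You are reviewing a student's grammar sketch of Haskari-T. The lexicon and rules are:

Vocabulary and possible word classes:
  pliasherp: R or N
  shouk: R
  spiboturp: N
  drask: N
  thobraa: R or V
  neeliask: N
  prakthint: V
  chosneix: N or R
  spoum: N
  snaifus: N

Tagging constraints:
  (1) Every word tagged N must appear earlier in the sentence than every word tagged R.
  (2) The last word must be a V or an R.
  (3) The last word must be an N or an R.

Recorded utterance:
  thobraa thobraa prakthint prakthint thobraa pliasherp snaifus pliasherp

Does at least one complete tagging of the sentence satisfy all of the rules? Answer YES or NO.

Candidates per position — 1:thobraa {R,V}; 2:thobraa {R,V}; 3:prakthint {V}; 4:prakthint {V}; 5:thobraa {R,V}; 6:pliasherp {R,N}; 7:snaifus {N}; 8:pliasherp {R,N}.
One satisfying assignment: V V V V V N N R.
Rule-by-rule: rule 1 ✓; rule 2 ✓; rule 3 ✓.

YES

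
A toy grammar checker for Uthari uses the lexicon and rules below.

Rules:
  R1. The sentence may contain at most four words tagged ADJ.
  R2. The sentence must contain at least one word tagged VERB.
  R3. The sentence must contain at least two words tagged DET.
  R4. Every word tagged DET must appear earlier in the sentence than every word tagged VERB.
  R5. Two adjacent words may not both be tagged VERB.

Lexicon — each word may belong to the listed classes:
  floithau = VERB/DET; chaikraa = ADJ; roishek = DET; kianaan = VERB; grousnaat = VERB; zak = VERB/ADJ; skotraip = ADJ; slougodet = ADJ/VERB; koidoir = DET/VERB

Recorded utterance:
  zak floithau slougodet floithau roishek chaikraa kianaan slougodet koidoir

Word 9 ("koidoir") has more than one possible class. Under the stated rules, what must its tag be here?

Candidates per position — 1:zak {VERB,ADJ}; 2:floithau {VERB,DET}; 3:slougodet {ADJ,VERB}; 4:floithau {VERB,DET}; 5:roishek {DET}; 6:chaikraa {ADJ}; 7:kianaan {VERB}; 8:slougodet {ADJ,VERB}; 9:koidoir {DET,VERB}.
If word 1 were VERB, no tagging could satisfy rule 4; so word 1 is ADJ.
If word 2 were VERB, no tagging could satisfy rule 4; so word 2 is DET.
If word 3 were VERB, no tagging could satisfy rule 4; so word 3 is ADJ.
If word 4 were VERB, no tagging could satisfy rule 4; so word 4 is DET.
If word 8 were VERB, no tagging could satisfy rule 5; so word 8 is ADJ.
If word 9 were DET, no tagging could satisfy rule 4; so word 9 is VERB.
The unique satisfying tagging is: ADJ DET ADJ DET DET ADJ VERB ADJ VERB.
Check: rule 1 holds; rule 2 holds; rule 3 holds; rule 4 holds; rule 5 holds.

VERB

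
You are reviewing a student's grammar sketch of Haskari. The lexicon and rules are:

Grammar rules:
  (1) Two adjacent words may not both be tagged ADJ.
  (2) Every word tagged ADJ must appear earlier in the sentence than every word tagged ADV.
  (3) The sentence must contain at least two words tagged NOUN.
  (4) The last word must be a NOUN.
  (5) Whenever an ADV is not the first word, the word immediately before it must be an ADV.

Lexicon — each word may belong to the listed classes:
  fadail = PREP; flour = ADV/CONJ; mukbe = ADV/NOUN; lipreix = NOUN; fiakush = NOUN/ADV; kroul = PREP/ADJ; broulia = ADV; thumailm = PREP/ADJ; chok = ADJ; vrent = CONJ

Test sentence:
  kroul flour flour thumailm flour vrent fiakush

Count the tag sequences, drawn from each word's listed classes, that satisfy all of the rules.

0

Candidates per position — 1:kroul {PREP,ADJ}; 2:flour {ADV,CONJ}; 3:flour {ADV,CONJ}; 4:thumailm {PREP,ADJ}; 5:flour {ADV,CONJ}; 6:vrent {CONJ}; 7:fiakush {NOUN,ADV}.
There are 64 candidate sequences in total.
Rule 3 cannot be satisfied by any choice of tags from the lexicon.
So there is no consistent tagging.
Count = 0.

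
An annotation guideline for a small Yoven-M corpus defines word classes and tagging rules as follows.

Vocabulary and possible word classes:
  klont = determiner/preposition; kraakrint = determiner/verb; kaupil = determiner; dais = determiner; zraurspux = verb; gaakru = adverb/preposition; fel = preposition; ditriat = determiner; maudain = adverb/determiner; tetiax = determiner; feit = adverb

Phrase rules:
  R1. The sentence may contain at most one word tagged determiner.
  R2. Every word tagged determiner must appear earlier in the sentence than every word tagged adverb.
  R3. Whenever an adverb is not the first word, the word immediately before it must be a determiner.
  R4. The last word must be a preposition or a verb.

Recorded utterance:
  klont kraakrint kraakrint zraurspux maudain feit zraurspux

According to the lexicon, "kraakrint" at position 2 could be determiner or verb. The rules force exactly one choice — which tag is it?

Candidates per position — 1:klont {determiner,preposition}; 2:kraakrint {determiner,verb}; 3:kraakrint {determiner,verb}; 4:zraurspux {verb}; 5:maudain {adverb,determiner}; 6:feit {adverb}; 7:zraurspux {verb}.
Position 5: tagging it adverb would leave rule 3 unsatisfiable, so it must be determiner.
Position 1: tagging it determiner would leave rule 1 unsatisfiable, so it must be preposition.
Position 2: tagging it determiner would leave rule 1 unsatisfiable, so it must be verb.
Position 3: tagging it determiner would leave rule 1 unsatisfiable, so it must be verb.
That leaves exactly one tagging: preposition verb verb verb determiner adverb verb.
Rule-by-rule: rule 1 satisfied; rule 2 satisfied; rule 3 satisfied; rule 4 satisfied.

verb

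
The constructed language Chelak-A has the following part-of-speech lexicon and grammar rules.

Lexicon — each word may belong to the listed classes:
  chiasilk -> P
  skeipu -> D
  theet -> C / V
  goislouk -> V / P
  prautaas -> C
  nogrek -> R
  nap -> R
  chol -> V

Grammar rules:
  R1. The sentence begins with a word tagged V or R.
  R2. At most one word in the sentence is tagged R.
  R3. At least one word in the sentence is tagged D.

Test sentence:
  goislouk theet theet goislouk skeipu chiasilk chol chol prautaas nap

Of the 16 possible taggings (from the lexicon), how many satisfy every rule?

Candidates per position — 1:goislouk {V,P}; 2:theet {C,V}; 3:theet {C,V}; 4:goislouk {V,P}; 5:skeipu {D}; 6:chiasilk {P}; 7:chol {V}; 8:chol {V}; 9:prautaas {C}; 10:nap {R}.
There are 16 candidate sequences in total.
Checking each against the rules leaves 8 sequences.
Count = 8.

8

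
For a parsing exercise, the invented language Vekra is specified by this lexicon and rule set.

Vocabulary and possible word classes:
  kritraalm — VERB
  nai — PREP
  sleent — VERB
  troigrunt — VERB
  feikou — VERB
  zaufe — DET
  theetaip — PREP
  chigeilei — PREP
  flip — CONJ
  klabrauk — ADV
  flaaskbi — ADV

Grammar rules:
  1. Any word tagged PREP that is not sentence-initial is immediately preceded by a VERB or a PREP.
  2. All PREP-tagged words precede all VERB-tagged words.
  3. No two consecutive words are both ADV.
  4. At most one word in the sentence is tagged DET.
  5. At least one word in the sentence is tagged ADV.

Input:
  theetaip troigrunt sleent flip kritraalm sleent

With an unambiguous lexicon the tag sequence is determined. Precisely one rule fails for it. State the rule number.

Fixed tagging: PREP VERB VERB CONJ VERB VERB.
Applying the rules: R1 holds, R2 holds, R3 holds, R4 holds, R5 violated.
Only rule 5 fails.

5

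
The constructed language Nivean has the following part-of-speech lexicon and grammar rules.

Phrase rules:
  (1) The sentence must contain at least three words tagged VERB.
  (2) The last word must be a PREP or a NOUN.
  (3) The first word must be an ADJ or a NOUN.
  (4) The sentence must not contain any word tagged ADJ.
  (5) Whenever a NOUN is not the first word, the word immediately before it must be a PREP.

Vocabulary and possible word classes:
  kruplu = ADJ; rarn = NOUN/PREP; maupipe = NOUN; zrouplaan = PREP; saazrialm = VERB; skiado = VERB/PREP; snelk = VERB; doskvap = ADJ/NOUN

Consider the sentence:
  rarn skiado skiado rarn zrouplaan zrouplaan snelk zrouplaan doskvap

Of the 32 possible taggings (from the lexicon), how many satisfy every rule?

Candidates per position — 1:rarn {NOUN,PREP}; 2:skiado {VERB,PREP}; 3:skiado {VERB,PREP}; 4:rarn {NOUN,PREP}; 5:zrouplaan {PREP}; 6:zrouplaan {PREP}; 7:snelk {VERB}; 8:zrouplaan {PREP}; 9:doskvap {ADJ,NOUN}.
There are 32 candidate sequences in total.
The sequences that satisfy every rule: NOUN VERB VERB PREP PREP PREP VERB PREP NOUN.
Count = 1.

1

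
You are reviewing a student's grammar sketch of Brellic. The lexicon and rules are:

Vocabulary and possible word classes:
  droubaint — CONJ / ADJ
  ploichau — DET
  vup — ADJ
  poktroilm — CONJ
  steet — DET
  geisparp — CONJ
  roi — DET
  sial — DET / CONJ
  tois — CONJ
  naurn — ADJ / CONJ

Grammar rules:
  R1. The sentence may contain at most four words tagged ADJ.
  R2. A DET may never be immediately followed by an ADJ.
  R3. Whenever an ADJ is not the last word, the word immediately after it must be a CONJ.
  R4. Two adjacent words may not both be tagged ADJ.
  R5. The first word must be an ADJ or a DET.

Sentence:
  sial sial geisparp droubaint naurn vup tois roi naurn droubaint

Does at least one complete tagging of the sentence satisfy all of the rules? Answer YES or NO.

YES

Candidates per position — 1:sial {DET,CONJ}; 2:sial {DET,CONJ}; 3:geisparp {CONJ}; 4:droubaint {CONJ,ADJ}; 5:naurn {ADJ,CONJ}; 6:vup {ADJ}; 7:tois {CONJ}; 8:roi {DET}; 9:naurn {ADJ,CONJ}; 10:droubaint {CONJ,ADJ}.
One satisfying assignment: DET DET CONJ CONJ CONJ ADJ CONJ DET CONJ ADJ.
Check: rule 1 holds; rule 2 holds; rule 3 holds; rule 4 holds; rule 5 holds.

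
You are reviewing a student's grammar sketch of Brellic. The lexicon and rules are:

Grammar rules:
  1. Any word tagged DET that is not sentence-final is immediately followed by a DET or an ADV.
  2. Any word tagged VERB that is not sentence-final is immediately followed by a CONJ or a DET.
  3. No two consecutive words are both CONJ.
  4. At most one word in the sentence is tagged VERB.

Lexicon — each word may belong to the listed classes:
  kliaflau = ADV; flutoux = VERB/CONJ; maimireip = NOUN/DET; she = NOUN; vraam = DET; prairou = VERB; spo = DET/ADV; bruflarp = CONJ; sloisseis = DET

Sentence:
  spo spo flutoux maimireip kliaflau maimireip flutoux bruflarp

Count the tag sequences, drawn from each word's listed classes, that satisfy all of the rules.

Candidates per position — 1:spo {DET,ADV}; 2:spo {DET,ADV}; 3:flutoux {VERB,CONJ}; 4:maimireip {NOUN,DET}; 5:kliaflau {ADV}; 6:maimireip {NOUN,DET}; 7:flutoux {VERB,CONJ}; 8:bruflarp {CONJ}.
There are 64 candidate sequences in total.
The sequences that satisfy every rule: DET ADV CONJ NOUN ADV NOUN VERB CONJ; DET ADV CONJ DET ADV NOUN VERB CONJ; ADV ADV CONJ NOUN ADV NOUN VERB CONJ; ADV ADV CONJ DET ADV NOUN VERB CONJ.
Count = 4.

4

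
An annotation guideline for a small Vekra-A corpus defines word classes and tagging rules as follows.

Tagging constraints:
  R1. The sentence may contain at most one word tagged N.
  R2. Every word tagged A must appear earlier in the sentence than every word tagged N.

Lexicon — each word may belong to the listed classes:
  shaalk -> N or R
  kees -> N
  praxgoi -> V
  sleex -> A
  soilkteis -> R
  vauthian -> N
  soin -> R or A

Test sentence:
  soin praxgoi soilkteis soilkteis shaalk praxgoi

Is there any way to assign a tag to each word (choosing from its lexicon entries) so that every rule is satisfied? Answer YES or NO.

Candidates per position — 1:soin {R,A}; 2:praxgoi {V}; 3:soilkteis {R}; 4:soilkteis {R}; 5:shaalk {N,R}; 6:praxgoi {V}.
One satisfying assignment: A V R R R V.
Rule-by-rule: rule 1 satisfied; rule 2 satisfied.

YES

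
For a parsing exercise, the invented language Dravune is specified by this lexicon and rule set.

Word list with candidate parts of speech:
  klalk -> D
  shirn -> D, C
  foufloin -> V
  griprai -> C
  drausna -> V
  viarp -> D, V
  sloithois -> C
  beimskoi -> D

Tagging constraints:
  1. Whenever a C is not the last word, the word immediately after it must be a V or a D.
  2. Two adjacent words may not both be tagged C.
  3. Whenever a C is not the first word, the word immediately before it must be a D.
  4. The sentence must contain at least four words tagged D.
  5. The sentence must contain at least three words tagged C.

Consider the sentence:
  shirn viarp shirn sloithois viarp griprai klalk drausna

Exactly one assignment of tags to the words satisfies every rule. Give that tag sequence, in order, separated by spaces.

C D D C D C D V

Candidates per position — 1:shirn {D,C}; 2:viarp {D,V}; 3:shirn {D,C}; 4:sloithois {C}; 5:viarp {D,V}; 6:griprai {C}; 7:klalk {D}; 8:drausna {V}.
Position 3: tagging it C would leave rule 1 unsatisfiable, so it must be D.
Position 5: tagging it V would leave rule 3 unsatisfiable, so it must be D.
Position 1: tagging it D would leave rule 5 unsatisfiable, so it must be C.
Position 2: tagging it V would leave rule 4 unsatisfiable, so it must be D.
That leaves exactly one tagging: C D D C D C D V.
Verifying each rule — rule 1 ok; rule 2 ok; rule 3 ok; rule 4 ok; rule 5 ok.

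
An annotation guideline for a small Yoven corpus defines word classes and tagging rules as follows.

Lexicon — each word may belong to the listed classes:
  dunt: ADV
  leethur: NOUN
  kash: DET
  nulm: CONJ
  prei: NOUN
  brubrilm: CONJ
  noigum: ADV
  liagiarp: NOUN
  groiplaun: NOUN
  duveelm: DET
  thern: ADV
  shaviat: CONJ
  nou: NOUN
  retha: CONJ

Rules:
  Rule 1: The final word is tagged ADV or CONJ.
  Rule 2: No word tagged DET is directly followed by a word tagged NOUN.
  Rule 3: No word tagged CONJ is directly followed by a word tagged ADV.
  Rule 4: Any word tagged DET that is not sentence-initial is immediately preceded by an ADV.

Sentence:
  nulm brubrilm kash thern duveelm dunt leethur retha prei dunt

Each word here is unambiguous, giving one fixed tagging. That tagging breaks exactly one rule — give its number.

4

Fixed tagging: CONJ CONJ DET ADV DET ADV NOUN CONJ NOUN ADV.
Applying the rules: R1 ok, R2 ok, R3 ok, R4 fails.
Only rule 4 fails.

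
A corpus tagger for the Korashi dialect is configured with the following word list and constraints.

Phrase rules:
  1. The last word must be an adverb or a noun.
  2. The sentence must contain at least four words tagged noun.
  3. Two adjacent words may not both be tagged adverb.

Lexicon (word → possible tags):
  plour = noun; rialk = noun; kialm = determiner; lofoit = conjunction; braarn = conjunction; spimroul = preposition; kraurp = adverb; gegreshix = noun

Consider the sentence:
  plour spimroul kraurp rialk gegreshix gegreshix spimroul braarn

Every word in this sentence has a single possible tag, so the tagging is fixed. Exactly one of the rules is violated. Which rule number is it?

1

Fixed tagging: noun preposition adverb noun noun noun preposition conjunction.
Checking each rule: R1 fails, R2 ok, R3 ok.
Only rule 1 fails.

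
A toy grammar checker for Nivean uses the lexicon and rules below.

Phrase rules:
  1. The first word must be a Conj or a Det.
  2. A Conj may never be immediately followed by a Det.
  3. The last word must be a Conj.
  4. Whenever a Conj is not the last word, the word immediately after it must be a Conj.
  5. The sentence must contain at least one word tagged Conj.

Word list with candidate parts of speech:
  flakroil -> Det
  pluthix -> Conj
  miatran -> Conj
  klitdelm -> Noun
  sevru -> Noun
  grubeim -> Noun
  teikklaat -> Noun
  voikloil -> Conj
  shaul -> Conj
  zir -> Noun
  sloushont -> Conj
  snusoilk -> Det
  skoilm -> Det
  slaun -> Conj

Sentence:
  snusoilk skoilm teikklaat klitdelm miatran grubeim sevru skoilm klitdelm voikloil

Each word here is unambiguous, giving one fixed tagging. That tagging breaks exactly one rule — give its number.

Fixed tagging: Det Det Noun Noun Conj Noun Noun Det Noun Conj.
Rule check: R1 ✓, R2 ✓, R3 ✓, R4 ✗, R5 ✓.
Only rule 4 fails.

4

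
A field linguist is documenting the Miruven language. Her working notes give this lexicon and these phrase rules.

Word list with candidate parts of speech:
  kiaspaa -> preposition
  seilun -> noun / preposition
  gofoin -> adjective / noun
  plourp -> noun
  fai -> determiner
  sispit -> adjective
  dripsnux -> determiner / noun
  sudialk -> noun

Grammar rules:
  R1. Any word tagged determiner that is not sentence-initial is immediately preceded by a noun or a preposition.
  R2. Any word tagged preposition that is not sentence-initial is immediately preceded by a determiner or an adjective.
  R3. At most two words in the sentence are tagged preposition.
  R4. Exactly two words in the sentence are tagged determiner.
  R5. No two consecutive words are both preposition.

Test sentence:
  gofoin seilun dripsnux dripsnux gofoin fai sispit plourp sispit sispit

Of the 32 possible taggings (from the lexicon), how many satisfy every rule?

Candidates per position — 1:gofoin {adjective,noun}; 2:seilun {noun,preposition}; 3:dripsnux {determiner,noun}; 4:dripsnux {determiner,noun}; 5:gofoin {adjective,noun}; 6:fai {determiner}; 7:sispit {adjective}; 8:plourp {noun}; 9:sispit {adjective}; 10:sispit {adjective}.
There are 32 candidate sequences in total.
Checking each against the rules leaves 6 sequences.
Count = 6.

6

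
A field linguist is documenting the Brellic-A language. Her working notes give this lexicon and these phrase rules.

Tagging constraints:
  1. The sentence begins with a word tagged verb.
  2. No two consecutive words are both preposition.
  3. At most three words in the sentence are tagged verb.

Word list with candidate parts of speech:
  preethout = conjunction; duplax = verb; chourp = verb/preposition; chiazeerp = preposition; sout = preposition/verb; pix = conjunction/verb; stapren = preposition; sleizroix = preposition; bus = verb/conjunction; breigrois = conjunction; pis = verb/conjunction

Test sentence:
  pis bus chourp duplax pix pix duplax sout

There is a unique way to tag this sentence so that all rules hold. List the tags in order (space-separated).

verb conjunction preposition verb conjunction conjunction verb preposition

Candidates per position — 1:pis {verb,conjunction}; 2:bus {verb,conjunction}; 3:chourp {verb,preposition}; 4:duplax {verb}; 5:pix {conjunction,verb}; 6:pix {conjunction,verb}; 7:duplax {verb}; 8:sout {preposition,verb}.
If word 1 were conjunction, no tagging could satisfy rule 1; so word 1 is verb.
If word 2 were verb, no tagging could satisfy rule 3; so word 2 is conjunction.
If word 3 were verb, no tagging could satisfy rule 3; so word 3 is preposition.
If word 5 were verb, no tagging could satisfy rule 3; so word 5 is conjunction.
If word 6 were verb, no tagging could satisfy rule 3; so word 6 is conjunction.
If word 8 were verb, no tagging could satisfy rule 3; so word 8 is preposition.
The unique satisfying tagging is: verb conjunction preposition verb conjunction conjunction verb preposition.
Verifying each rule — rule 1 ok; rule 2 ok; rule 3 ok.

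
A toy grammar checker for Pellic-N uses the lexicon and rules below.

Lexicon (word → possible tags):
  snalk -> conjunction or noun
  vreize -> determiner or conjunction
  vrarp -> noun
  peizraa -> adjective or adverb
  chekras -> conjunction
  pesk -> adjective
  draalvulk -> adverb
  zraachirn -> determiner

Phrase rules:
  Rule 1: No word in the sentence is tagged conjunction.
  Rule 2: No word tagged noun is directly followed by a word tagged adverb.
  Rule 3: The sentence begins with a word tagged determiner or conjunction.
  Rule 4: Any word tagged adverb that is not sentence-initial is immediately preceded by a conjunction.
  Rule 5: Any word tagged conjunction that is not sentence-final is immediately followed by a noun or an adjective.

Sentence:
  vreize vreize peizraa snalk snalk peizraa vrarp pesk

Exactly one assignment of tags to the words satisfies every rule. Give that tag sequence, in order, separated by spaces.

Candidates per position — 1:vreize {determiner,conjunction}; 2:vreize {determiner,conjunction}; 3:peizraa {adjective,adverb}; 4:snalk {conjunction,noun}; 5:snalk {conjunction,noun}; 6:peizraa {adjective,adverb}; 7:vrarp {noun}; 8:pesk {adjective}.
At position 1, choosing conjunction makes rule 1 impossible to satisfy; hence determiner.
At position 2, choosing conjunction makes rule 1 impossible to satisfy; hence determiner.
At position 3, choosing adverb makes rule 4 impossible to satisfy; hence adjective.
At position 4, choosing conjunction makes rule 1 impossible to satisfy; hence noun.
At position 5, choosing conjunction makes rule 1 impossible to satisfy; hence noun.
At position 6, choosing adverb makes rule 2 impossible to satisfy; hence adjective.
The unique satisfying tagging is: determiner determiner adjective noun noun adjective noun adjective.
Rule-by-rule: rule 1 satisfied; rule 2 satisfied; rule 3 satisfied; rule 4 satisfied; rule 5 satisfied.

determiner determiner adjective noun noun adjective noun adjective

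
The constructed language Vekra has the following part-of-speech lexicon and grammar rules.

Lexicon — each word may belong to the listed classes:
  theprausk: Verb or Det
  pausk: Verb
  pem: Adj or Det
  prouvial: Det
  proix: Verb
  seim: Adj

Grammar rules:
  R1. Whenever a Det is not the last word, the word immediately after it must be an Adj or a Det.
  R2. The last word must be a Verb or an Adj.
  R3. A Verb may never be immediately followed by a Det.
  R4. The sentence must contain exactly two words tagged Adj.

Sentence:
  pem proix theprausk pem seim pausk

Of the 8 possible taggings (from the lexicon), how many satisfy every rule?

Candidates per position — 1:pem {Adj,Det}; 2:proix {Verb}; 3:theprausk {Verb,Det}; 4:pem {Adj,Det}; 5:seim {Adj}; 6:pausk {Verb}.
There are 8 candidate sequences in total.
Every candidate sequence violates at least one rule; no consistent tagging exists.
Count = 0.

0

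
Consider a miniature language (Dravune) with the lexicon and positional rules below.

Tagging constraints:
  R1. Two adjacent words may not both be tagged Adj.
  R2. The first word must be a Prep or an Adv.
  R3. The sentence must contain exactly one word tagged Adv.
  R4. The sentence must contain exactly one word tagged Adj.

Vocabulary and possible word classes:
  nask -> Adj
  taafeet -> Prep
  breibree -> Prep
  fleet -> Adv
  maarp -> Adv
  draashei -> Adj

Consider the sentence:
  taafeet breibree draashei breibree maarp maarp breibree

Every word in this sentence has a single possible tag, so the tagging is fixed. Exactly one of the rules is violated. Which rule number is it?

3

Fixed tagging: Prep Prep Adj Prep Adv Adv Prep.
Checking each rule: R1 ok, R2 ok, R3 fails, R4 ok.
Only rule 3 fails.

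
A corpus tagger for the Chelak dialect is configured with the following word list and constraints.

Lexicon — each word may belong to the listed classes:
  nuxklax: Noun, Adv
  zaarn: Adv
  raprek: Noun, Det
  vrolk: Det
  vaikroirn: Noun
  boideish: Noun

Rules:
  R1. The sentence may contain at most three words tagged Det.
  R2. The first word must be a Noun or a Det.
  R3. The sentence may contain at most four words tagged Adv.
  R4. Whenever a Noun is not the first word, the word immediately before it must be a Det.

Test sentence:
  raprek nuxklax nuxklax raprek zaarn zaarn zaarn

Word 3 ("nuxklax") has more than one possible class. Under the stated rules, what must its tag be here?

Candidates per position — 1:raprek {Noun,Det}; 2:nuxklax {Noun,Adv}; 3:nuxklax {Noun,Adv}; 4:raprek {Noun,Det}; 5:zaarn {Adv}; 6:zaarn {Adv}; 7:zaarn {Adv}.
If word 3 were Noun, no tagging could satisfy rule 4; so word 3 is Adv.
If word 4 were Noun, no tagging could satisfy rule 4; so word 4 is Det.
If word 2 were Adv, no tagging could satisfy rule 3; so word 2 is Noun.
If word 1 were Noun, no tagging could satisfy rule 4; so word 1 is Det.
The only consistent sequence is: Det Noun Adv Det Adv Adv Adv.
Rule-by-rule: rule 1 holds; rule 2 holds; rule 3 holds; rule 4 holds.

Adv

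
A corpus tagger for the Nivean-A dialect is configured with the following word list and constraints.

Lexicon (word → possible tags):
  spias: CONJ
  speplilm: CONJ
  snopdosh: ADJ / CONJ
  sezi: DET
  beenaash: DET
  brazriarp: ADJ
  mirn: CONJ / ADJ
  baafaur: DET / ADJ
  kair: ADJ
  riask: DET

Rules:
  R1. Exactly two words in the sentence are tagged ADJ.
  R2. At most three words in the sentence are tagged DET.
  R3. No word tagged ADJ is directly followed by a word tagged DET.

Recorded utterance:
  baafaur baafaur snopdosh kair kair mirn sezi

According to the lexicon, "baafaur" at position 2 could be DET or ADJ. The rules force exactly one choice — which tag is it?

DET

Candidates per position — 1:baafaur {DET,ADJ}; 2:baafaur {DET,ADJ}; 3:snopdosh {ADJ,CONJ}; 4:kair {ADJ}; 5:kair {ADJ}; 6:mirn {CONJ,ADJ}; 7:sezi {DET}.
Position 1: ADJ is ruled out by rule 1; that leaves DET.
Position 2: ADJ is ruled out by rule 1; that leaves DET.
Position 3: ADJ is ruled out by rule 1; that leaves CONJ.
Position 6: ADJ is ruled out by rule 1; that leaves CONJ.
The unique satisfying tagging is: DET DET CONJ ADJ ADJ CONJ DET.
Verifying each rule — rule 1 holds; rule 2 holds; rule 3 holds.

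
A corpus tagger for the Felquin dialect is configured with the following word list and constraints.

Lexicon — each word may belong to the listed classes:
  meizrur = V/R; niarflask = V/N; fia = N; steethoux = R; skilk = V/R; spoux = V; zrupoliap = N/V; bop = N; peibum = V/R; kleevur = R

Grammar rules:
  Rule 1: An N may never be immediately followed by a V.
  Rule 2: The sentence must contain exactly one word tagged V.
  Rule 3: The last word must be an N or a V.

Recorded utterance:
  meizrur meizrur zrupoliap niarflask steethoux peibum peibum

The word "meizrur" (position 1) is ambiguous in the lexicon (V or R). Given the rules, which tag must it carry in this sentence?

R

Candidates per position — 1:meizrur {V,R}; 2:meizrur {V,R}; 3:zrupoliap {N,V}; 4:niarflask {V,N}; 5:steethoux {R}; 6:peibum {V,R}; 7:peibum {V,R}.
Word 7 cannot be R — rule 3 would then fail for every completion. It is V.
Word 1 cannot be V — rule 2 would then fail for every completion. It is R.
Word 2 cannot be V — rule 2 would then fail for every completion. It is R.
Word 3 cannot be V — rule 2 would then fail for every completion. It is N.
Word 4 cannot be V — rule 1 would then fail for every completion. It is N.
Word 6 cannot be V — rule 2 would then fail for every completion. It is R.
The only consistent sequence is: R R N N R R V.
Check: rule 1 holds; rule 2 holds; rule 3 holds.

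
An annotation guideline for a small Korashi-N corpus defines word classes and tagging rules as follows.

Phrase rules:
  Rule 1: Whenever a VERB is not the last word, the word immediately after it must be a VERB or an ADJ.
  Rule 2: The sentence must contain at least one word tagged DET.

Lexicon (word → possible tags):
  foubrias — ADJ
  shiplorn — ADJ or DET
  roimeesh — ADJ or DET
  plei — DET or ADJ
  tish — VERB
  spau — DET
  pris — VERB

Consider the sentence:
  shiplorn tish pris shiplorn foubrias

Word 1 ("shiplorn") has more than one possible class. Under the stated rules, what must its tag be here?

Candidates per position — 1:shiplorn {ADJ,DET}; 2:tish {VERB}; 3:pris {VERB}; 4:shiplorn {ADJ,DET}; 5:foubrias {ADJ}.
Position 4: DET is ruled out by rule 1; that leaves ADJ.
Position 1: ADJ is ruled out by rule 2; that leaves DET.
So the tagging must be: DET VERB VERB ADJ ADJ.
Checking: rule 1 ✓; rule 2 ✓.

DET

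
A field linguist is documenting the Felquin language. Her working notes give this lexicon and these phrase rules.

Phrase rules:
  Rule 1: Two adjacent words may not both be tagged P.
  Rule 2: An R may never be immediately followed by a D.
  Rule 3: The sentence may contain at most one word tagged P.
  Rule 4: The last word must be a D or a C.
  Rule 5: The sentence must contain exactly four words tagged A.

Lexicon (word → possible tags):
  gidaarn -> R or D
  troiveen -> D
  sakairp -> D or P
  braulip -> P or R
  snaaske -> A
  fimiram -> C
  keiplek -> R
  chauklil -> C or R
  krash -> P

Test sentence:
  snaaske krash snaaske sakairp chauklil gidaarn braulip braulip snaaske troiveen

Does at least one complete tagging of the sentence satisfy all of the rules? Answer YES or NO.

NO

Candidates per position — 1:snaaske {A}; 2:krash {P}; 3:snaaske {A}; 4:sakairp {D,P}; 5:chauklil {C,R}; 6:gidaarn {R,D}; 7:braulip {P,R}; 8:braulip {P,R}; 9:snaaske {A}; 10:troiveen {D}.
Rule 5 cannot be satisfied by any choice of tags from the lexicon.
So there is no consistent tagging.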